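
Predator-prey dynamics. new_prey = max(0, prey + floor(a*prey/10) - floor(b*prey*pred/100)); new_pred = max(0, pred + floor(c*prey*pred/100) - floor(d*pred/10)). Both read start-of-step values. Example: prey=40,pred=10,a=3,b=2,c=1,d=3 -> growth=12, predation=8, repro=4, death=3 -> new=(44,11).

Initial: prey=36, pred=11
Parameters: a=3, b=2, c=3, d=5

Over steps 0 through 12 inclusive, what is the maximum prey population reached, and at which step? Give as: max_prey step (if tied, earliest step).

Step 1: prey: 36+10-7=39; pred: 11+11-5=17
Step 2: prey: 39+11-13=37; pred: 17+19-8=28
Step 3: prey: 37+11-20=28; pred: 28+31-14=45
Step 4: prey: 28+8-25=11; pred: 45+37-22=60
Step 5: prey: 11+3-13=1; pred: 60+19-30=49
Step 6: prey: 1+0-0=1; pred: 49+1-24=26
Step 7: prey: 1+0-0=1; pred: 26+0-13=13
Step 8: prey: 1+0-0=1; pred: 13+0-6=7
Step 9: prey: 1+0-0=1; pred: 7+0-3=4
Step 10: prey: 1+0-0=1; pred: 4+0-2=2
Step 11: prey: 1+0-0=1; pred: 2+0-1=1
Step 12: prey: 1+0-0=1; pred: 1+0-0=1
Max prey = 39 at step 1

Answer: 39 1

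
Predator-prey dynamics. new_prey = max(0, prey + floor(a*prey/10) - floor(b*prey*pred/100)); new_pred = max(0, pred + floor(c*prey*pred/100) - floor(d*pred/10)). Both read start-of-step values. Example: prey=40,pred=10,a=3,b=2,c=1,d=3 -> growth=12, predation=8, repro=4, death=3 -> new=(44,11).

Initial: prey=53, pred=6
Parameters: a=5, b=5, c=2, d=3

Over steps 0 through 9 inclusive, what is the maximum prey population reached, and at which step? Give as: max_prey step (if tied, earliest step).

Step 1: prey: 53+26-15=64; pred: 6+6-1=11
Step 2: prey: 64+32-35=61; pred: 11+14-3=22
Step 3: prey: 61+30-67=24; pred: 22+26-6=42
Step 4: prey: 24+12-50=0; pred: 42+20-12=50
Step 5: prey: 0+0-0=0; pred: 50+0-15=35
Step 6: prey: 0+0-0=0; pred: 35+0-10=25
Step 7: prey: 0+0-0=0; pred: 25+0-7=18
Step 8: prey: 0+0-0=0; pred: 18+0-5=13
Step 9: prey: 0+0-0=0; pred: 13+0-3=10
Max prey = 64 at step 1

Answer: 64 1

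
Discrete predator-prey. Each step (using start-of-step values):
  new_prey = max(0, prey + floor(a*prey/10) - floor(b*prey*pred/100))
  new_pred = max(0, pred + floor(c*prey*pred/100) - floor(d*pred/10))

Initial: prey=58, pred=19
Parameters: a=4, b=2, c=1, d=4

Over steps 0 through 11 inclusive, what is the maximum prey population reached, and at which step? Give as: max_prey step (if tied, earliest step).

Step 1: prey: 58+23-22=59; pred: 19+11-7=23
Step 2: prey: 59+23-27=55; pred: 23+13-9=27
Step 3: prey: 55+22-29=48; pred: 27+14-10=31
Step 4: prey: 48+19-29=38; pred: 31+14-12=33
Step 5: prey: 38+15-25=28; pred: 33+12-13=32
Step 6: prey: 28+11-17=22; pred: 32+8-12=28
Step 7: prey: 22+8-12=18; pred: 28+6-11=23
Step 8: prey: 18+7-8=17; pred: 23+4-9=18
Step 9: prey: 17+6-6=17; pred: 18+3-7=14
Step 10: prey: 17+6-4=19; pred: 14+2-5=11
Step 11: prey: 19+7-4=22; pred: 11+2-4=9
Max prey = 59 at step 1

Answer: 59 1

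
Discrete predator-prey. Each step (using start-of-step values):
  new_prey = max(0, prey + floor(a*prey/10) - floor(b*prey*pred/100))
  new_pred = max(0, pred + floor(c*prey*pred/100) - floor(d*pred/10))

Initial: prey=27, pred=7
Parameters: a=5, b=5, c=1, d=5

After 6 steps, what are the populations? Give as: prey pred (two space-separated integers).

Answer: 121 5

Derivation:
Step 1: prey: 27+13-9=31; pred: 7+1-3=5
Step 2: prey: 31+15-7=39; pred: 5+1-2=4
Step 3: prey: 39+19-7=51; pred: 4+1-2=3
Step 4: prey: 51+25-7=69; pred: 3+1-1=3
Step 5: prey: 69+34-10=93; pred: 3+2-1=4
Step 6: prey: 93+46-18=121; pred: 4+3-2=5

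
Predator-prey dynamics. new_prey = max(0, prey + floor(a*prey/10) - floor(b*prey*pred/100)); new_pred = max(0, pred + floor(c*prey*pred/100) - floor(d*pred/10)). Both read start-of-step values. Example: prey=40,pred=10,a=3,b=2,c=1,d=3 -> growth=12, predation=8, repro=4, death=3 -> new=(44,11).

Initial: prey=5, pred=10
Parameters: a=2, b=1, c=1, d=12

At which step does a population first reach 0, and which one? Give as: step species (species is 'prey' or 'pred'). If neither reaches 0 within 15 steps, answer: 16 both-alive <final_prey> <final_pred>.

Answer: 1 pred

Derivation:
Step 1: prey: 5+1-0=6; pred: 10+0-12=0
First extinction: pred at step 1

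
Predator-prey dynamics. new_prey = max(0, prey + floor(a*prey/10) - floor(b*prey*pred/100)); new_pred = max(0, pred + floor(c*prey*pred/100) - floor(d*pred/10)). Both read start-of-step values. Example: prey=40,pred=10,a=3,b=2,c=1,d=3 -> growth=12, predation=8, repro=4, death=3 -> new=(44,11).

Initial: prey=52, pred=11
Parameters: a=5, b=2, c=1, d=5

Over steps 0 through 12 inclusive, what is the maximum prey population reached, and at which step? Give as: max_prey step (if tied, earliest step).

Answer: 122 4

Derivation:
Step 1: prey: 52+26-11=67; pred: 11+5-5=11
Step 2: prey: 67+33-14=86; pred: 11+7-5=13
Step 3: prey: 86+43-22=107; pred: 13+11-6=18
Step 4: prey: 107+53-38=122; pred: 18+19-9=28
Step 5: prey: 122+61-68=115; pred: 28+34-14=48
Step 6: prey: 115+57-110=62; pred: 48+55-24=79
Step 7: prey: 62+31-97=0; pred: 79+48-39=88
Step 8: prey: 0+0-0=0; pred: 88+0-44=44
Step 9: prey: 0+0-0=0; pred: 44+0-22=22
Step 10: prey: 0+0-0=0; pred: 22+0-11=11
Step 11: prey: 0+0-0=0; pred: 11+0-5=6
Step 12: prey: 0+0-0=0; pred: 6+0-3=3
Max prey = 122 at step 4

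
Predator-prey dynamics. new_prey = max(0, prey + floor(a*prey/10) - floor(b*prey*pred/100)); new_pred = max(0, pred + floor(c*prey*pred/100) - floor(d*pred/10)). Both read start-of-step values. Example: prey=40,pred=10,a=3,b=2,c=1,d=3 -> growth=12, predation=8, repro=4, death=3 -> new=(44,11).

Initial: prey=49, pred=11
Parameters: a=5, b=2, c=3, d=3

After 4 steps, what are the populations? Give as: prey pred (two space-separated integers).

Step 1: prey: 49+24-10=63; pred: 11+16-3=24
Step 2: prey: 63+31-30=64; pred: 24+45-7=62
Step 3: prey: 64+32-79=17; pred: 62+119-18=163
Step 4: prey: 17+8-55=0; pred: 163+83-48=198

Answer: 0 198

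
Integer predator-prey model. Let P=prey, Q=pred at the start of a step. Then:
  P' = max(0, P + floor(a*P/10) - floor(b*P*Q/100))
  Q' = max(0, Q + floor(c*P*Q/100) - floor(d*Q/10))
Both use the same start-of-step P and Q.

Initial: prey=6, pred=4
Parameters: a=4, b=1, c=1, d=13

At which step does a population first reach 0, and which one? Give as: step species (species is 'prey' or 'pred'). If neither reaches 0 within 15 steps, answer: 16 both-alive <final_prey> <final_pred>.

Step 1: prey: 6+2-0=8; pred: 4+0-5=0
First extinction: pred at step 1

Answer: 1 pred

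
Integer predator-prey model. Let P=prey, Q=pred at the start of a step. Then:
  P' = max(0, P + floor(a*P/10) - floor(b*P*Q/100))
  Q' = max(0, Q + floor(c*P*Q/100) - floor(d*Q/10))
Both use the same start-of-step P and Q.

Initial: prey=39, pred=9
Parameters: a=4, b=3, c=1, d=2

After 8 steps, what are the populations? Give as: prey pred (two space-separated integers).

Answer: 6 26

Derivation:
Step 1: prey: 39+15-10=44; pred: 9+3-1=11
Step 2: prey: 44+17-14=47; pred: 11+4-2=13
Step 3: prey: 47+18-18=47; pred: 13+6-2=17
Step 4: prey: 47+18-23=42; pred: 17+7-3=21
Step 5: prey: 42+16-26=32; pred: 21+8-4=25
Step 6: prey: 32+12-24=20; pred: 25+8-5=28
Step 7: prey: 20+8-16=12; pred: 28+5-5=28
Step 8: prey: 12+4-10=6; pred: 28+3-5=26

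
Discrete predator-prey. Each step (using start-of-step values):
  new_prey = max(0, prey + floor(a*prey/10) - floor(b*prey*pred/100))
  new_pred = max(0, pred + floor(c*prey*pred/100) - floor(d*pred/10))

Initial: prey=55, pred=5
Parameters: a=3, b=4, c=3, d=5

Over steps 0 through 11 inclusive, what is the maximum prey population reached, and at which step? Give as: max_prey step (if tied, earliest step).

Step 1: prey: 55+16-11=60; pred: 5+8-2=11
Step 2: prey: 60+18-26=52; pred: 11+19-5=25
Step 3: prey: 52+15-52=15; pred: 25+39-12=52
Step 4: prey: 15+4-31=0; pred: 52+23-26=49
Step 5: prey: 0+0-0=0; pred: 49+0-24=25
Step 6: prey: 0+0-0=0; pred: 25+0-12=13
Step 7: prey: 0+0-0=0; pred: 13+0-6=7
Step 8: prey: 0+0-0=0; pred: 7+0-3=4
Step 9: prey: 0+0-0=0; pred: 4+0-2=2
Step 10: prey: 0+0-0=0; pred: 2+0-1=1
Step 11: prey: 0+0-0=0; pred: 1+0-0=1
Max prey = 60 at step 1

Answer: 60 1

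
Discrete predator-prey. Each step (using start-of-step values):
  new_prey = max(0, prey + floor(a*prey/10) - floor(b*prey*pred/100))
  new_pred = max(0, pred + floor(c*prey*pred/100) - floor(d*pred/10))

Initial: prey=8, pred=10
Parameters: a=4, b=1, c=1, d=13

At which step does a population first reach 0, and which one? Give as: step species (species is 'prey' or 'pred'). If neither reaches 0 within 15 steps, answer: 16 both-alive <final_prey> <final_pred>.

Answer: 1 pred

Derivation:
Step 1: prey: 8+3-0=11; pred: 10+0-13=0
First extinction: pred at step 1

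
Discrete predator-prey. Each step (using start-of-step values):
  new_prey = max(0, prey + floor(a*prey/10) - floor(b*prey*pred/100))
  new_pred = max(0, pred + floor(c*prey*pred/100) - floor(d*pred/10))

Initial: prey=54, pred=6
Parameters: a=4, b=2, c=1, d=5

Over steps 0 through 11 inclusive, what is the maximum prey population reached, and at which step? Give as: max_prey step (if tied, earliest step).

Step 1: prey: 54+21-6=69; pred: 6+3-3=6
Step 2: prey: 69+27-8=88; pred: 6+4-3=7
Step 3: prey: 88+35-12=111; pred: 7+6-3=10
Step 4: prey: 111+44-22=133; pred: 10+11-5=16
Step 5: prey: 133+53-42=144; pred: 16+21-8=29
Step 6: prey: 144+57-83=118; pred: 29+41-14=56
Step 7: prey: 118+47-132=33; pred: 56+66-28=94
Step 8: prey: 33+13-62=0; pred: 94+31-47=78
Step 9: prey: 0+0-0=0; pred: 78+0-39=39
Step 10: prey: 0+0-0=0; pred: 39+0-19=20
Step 11: prey: 0+0-0=0; pred: 20+0-10=10
Max prey = 144 at step 5

Answer: 144 5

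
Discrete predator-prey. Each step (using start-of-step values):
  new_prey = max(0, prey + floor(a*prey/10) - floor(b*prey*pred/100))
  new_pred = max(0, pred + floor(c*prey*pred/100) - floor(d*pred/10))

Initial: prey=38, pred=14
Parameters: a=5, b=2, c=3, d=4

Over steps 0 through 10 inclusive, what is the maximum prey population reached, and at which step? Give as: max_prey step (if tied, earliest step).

Answer: 48 2

Derivation:
Step 1: prey: 38+19-10=47; pred: 14+15-5=24
Step 2: prey: 47+23-22=48; pred: 24+33-9=48
Step 3: prey: 48+24-46=26; pred: 48+69-19=98
Step 4: prey: 26+13-50=0; pred: 98+76-39=135
Step 5: prey: 0+0-0=0; pred: 135+0-54=81
Step 6: prey: 0+0-0=0; pred: 81+0-32=49
Step 7: prey: 0+0-0=0; pred: 49+0-19=30
Step 8: prey: 0+0-0=0; pred: 30+0-12=18
Step 9: prey: 0+0-0=0; pred: 18+0-7=11
Step 10: prey: 0+0-0=0; pred: 11+0-4=7
Max prey = 48 at step 2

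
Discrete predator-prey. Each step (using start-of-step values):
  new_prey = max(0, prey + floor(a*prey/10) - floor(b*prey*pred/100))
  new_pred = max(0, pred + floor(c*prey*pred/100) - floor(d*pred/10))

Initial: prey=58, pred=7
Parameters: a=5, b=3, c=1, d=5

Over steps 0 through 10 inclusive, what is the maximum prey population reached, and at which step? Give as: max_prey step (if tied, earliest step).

Step 1: prey: 58+29-12=75; pred: 7+4-3=8
Step 2: prey: 75+37-18=94; pred: 8+6-4=10
Step 3: prey: 94+47-28=113; pred: 10+9-5=14
Step 4: prey: 113+56-47=122; pred: 14+15-7=22
Step 5: prey: 122+61-80=103; pred: 22+26-11=37
Step 6: prey: 103+51-114=40; pred: 37+38-18=57
Step 7: prey: 40+20-68=0; pred: 57+22-28=51
Step 8: prey: 0+0-0=0; pred: 51+0-25=26
Step 9: prey: 0+0-0=0; pred: 26+0-13=13
Step 10: prey: 0+0-0=0; pred: 13+0-6=7
Max prey = 122 at step 4

Answer: 122 4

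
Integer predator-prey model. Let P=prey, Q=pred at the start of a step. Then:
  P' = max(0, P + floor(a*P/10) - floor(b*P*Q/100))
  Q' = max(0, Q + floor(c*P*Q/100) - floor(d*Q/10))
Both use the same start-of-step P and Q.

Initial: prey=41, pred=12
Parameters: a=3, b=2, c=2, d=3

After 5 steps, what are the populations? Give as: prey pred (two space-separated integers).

Step 1: prey: 41+12-9=44; pred: 12+9-3=18
Step 2: prey: 44+13-15=42; pred: 18+15-5=28
Step 3: prey: 42+12-23=31; pred: 28+23-8=43
Step 4: prey: 31+9-26=14; pred: 43+26-12=57
Step 5: prey: 14+4-15=3; pred: 57+15-17=55

Answer: 3 55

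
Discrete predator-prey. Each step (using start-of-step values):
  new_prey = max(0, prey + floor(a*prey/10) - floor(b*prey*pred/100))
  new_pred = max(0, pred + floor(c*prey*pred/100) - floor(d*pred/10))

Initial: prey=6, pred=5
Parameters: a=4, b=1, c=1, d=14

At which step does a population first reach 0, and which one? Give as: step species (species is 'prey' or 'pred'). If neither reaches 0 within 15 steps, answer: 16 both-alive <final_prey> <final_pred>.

Step 1: prey: 6+2-0=8; pred: 5+0-7=0
First extinction: pred at step 1

Answer: 1 pred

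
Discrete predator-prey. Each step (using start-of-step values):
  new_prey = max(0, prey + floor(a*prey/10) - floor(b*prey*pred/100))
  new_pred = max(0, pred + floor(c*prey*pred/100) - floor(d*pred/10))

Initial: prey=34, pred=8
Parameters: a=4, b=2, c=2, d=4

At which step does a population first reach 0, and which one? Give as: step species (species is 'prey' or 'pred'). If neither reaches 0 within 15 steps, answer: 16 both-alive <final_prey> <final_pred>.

Answer: 7 prey

Derivation:
Step 1: prey: 34+13-5=42; pred: 8+5-3=10
Step 2: prey: 42+16-8=50; pred: 10+8-4=14
Step 3: prey: 50+20-14=56; pred: 14+14-5=23
Step 4: prey: 56+22-25=53; pred: 23+25-9=39
Step 5: prey: 53+21-41=33; pred: 39+41-15=65
Step 6: prey: 33+13-42=4; pred: 65+42-26=81
Step 7: prey: 4+1-6=0; pred: 81+6-32=55
First extinction: prey at step 7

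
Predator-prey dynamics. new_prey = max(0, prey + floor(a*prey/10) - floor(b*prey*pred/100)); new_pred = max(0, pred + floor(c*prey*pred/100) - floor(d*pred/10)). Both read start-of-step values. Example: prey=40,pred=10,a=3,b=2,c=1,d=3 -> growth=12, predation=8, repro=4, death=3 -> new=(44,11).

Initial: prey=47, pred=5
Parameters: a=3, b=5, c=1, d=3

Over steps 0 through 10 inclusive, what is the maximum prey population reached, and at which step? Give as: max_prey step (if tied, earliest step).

Answer: 50 1

Derivation:
Step 1: prey: 47+14-11=50; pred: 5+2-1=6
Step 2: prey: 50+15-15=50; pred: 6+3-1=8
Step 3: prey: 50+15-20=45; pred: 8+4-2=10
Step 4: prey: 45+13-22=36; pred: 10+4-3=11
Step 5: prey: 36+10-19=27; pred: 11+3-3=11
Step 6: prey: 27+8-14=21; pred: 11+2-3=10
Step 7: prey: 21+6-10=17; pred: 10+2-3=9
Step 8: prey: 17+5-7=15; pred: 9+1-2=8
Step 9: prey: 15+4-6=13; pred: 8+1-2=7
Step 10: prey: 13+3-4=12; pred: 7+0-2=5
Max prey = 50 at step 1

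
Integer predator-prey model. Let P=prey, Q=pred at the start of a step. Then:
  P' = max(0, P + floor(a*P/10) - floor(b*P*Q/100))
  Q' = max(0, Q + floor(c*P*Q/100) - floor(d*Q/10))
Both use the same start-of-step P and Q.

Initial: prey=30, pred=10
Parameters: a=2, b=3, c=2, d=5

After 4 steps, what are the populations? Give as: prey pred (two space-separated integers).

Step 1: prey: 30+6-9=27; pred: 10+6-5=11
Step 2: prey: 27+5-8=24; pred: 11+5-5=11
Step 3: prey: 24+4-7=21; pred: 11+5-5=11
Step 4: prey: 21+4-6=19; pred: 11+4-5=10

Answer: 19 10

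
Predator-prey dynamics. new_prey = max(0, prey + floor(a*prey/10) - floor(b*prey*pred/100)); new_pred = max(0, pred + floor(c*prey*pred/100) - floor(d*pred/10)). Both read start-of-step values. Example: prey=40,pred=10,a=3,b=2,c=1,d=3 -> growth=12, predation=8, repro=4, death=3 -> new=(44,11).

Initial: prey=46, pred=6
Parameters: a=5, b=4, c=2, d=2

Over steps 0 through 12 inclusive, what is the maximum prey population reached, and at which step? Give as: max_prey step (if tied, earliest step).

Step 1: prey: 46+23-11=58; pred: 6+5-1=10
Step 2: prey: 58+29-23=64; pred: 10+11-2=19
Step 3: prey: 64+32-48=48; pred: 19+24-3=40
Step 4: prey: 48+24-76=0; pred: 40+38-8=70
Step 5: prey: 0+0-0=0; pred: 70+0-14=56
Step 6: prey: 0+0-0=0; pred: 56+0-11=45
Step 7: prey: 0+0-0=0; pred: 45+0-9=36
Step 8: prey: 0+0-0=0; pred: 36+0-7=29
Step 9: prey: 0+0-0=0; pred: 29+0-5=24
Step 10: prey: 0+0-0=0; pred: 24+0-4=20
Step 11: prey: 0+0-0=0; pred: 20+0-4=16
Step 12: prey: 0+0-0=0; pred: 16+0-3=13
Max prey = 64 at step 2

Answer: 64 2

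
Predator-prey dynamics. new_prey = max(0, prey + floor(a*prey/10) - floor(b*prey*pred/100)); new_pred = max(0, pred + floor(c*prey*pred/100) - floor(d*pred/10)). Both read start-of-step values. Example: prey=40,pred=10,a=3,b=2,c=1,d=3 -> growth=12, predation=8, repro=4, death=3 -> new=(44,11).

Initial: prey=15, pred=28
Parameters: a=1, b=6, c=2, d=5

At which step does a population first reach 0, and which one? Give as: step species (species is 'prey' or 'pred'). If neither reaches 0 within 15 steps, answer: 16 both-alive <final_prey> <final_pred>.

Answer: 1 prey

Derivation:
Step 1: prey: 15+1-25=0; pred: 28+8-14=22
First extinction: prey at step 1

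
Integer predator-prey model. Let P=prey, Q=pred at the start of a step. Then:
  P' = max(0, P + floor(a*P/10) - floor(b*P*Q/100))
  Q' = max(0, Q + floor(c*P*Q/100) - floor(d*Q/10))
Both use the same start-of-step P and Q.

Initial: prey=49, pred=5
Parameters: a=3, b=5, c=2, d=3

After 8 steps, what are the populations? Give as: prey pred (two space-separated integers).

Answer: 0 9

Derivation:
Step 1: prey: 49+14-12=51; pred: 5+4-1=8
Step 2: prey: 51+15-20=46; pred: 8+8-2=14
Step 3: prey: 46+13-32=27; pred: 14+12-4=22
Step 4: prey: 27+8-29=6; pred: 22+11-6=27
Step 5: prey: 6+1-8=0; pred: 27+3-8=22
Step 6: prey: 0+0-0=0; pred: 22+0-6=16
Step 7: prey: 0+0-0=0; pred: 16+0-4=12
Step 8: prey: 0+0-0=0; pred: 12+0-3=9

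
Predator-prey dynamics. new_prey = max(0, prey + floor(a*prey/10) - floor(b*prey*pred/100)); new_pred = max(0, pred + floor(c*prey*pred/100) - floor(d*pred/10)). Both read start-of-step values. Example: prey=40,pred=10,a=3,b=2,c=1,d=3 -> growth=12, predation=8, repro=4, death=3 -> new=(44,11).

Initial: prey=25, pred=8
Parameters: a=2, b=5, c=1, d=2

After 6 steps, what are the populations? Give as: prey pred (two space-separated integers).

Answer: 5 7

Derivation:
Step 1: prey: 25+5-10=20; pred: 8+2-1=9
Step 2: prey: 20+4-9=15; pred: 9+1-1=9
Step 3: prey: 15+3-6=12; pred: 9+1-1=9
Step 4: prey: 12+2-5=9; pred: 9+1-1=9
Step 5: prey: 9+1-4=6; pred: 9+0-1=8
Step 6: prey: 6+1-2=5; pred: 8+0-1=7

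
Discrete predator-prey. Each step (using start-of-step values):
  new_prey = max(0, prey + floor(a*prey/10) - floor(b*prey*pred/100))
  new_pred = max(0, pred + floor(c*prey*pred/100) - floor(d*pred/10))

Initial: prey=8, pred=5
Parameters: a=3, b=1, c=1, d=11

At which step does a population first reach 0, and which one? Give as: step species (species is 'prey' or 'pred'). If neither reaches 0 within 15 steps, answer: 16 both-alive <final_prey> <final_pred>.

Step 1: prey: 8+2-0=10; pred: 5+0-5=0
First extinction: pred at step 1

Answer: 1 pred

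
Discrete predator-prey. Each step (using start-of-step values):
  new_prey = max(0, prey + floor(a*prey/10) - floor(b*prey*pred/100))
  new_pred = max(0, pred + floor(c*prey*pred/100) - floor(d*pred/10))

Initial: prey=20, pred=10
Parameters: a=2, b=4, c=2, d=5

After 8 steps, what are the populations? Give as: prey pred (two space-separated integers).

Answer: 18 1

Derivation:
Step 1: prey: 20+4-8=16; pred: 10+4-5=9
Step 2: prey: 16+3-5=14; pred: 9+2-4=7
Step 3: prey: 14+2-3=13; pred: 7+1-3=5
Step 4: prey: 13+2-2=13; pred: 5+1-2=4
Step 5: prey: 13+2-2=13; pred: 4+1-2=3
Step 6: prey: 13+2-1=14; pred: 3+0-1=2
Step 7: prey: 14+2-1=15; pred: 2+0-1=1
Step 8: prey: 15+3-0=18; pred: 1+0-0=1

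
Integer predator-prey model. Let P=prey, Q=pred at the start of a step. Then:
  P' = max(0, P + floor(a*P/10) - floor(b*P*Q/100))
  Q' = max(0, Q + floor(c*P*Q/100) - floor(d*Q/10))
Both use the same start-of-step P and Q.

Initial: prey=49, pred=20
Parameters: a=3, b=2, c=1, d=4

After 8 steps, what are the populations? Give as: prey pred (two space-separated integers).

Step 1: prey: 49+14-19=44; pred: 20+9-8=21
Step 2: prey: 44+13-18=39; pred: 21+9-8=22
Step 3: prey: 39+11-17=33; pred: 22+8-8=22
Step 4: prey: 33+9-14=28; pred: 22+7-8=21
Step 5: prey: 28+8-11=25; pred: 21+5-8=18
Step 6: prey: 25+7-9=23; pred: 18+4-7=15
Step 7: prey: 23+6-6=23; pred: 15+3-6=12
Step 8: prey: 23+6-5=24; pred: 12+2-4=10

Answer: 24 10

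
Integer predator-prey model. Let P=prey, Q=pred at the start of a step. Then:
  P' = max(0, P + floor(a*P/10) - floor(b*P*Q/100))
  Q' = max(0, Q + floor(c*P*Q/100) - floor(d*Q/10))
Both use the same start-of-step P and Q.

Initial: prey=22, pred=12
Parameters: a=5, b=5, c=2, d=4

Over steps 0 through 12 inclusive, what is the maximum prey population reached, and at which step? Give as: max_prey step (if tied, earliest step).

Answer: 35 12

Derivation:
Step 1: prey: 22+11-13=20; pred: 12+5-4=13
Step 2: prey: 20+10-13=17; pred: 13+5-5=13
Step 3: prey: 17+8-11=14; pred: 13+4-5=12
Step 4: prey: 14+7-8=13; pred: 12+3-4=11
Step 5: prey: 13+6-7=12; pred: 11+2-4=9
Step 6: prey: 12+6-5=13; pred: 9+2-3=8
Step 7: prey: 13+6-5=14; pred: 8+2-3=7
Step 8: prey: 14+7-4=17; pred: 7+1-2=6
Step 9: prey: 17+8-5=20; pred: 6+2-2=6
Step 10: prey: 20+10-6=24; pred: 6+2-2=6
Step 11: prey: 24+12-7=29; pred: 6+2-2=6
Step 12: prey: 29+14-8=35; pred: 6+3-2=7
Max prey = 35 at step 12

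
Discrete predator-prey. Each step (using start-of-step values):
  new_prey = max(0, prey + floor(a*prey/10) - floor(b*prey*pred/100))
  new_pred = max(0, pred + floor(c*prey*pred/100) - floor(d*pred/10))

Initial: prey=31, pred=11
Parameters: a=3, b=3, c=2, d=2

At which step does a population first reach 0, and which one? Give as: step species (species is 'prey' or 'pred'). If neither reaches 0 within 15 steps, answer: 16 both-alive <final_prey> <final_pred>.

Step 1: prey: 31+9-10=30; pred: 11+6-2=15
Step 2: prey: 30+9-13=26; pred: 15+9-3=21
Step 3: prey: 26+7-16=17; pred: 21+10-4=27
Step 4: prey: 17+5-13=9; pred: 27+9-5=31
Step 5: prey: 9+2-8=3; pred: 31+5-6=30
Step 6: prey: 3+0-2=1; pred: 30+1-6=25
Step 7: prey: 1+0-0=1; pred: 25+0-5=20
Step 8: prey: 1+0-0=1; pred: 20+0-4=16
Step 9: prey: 1+0-0=1; pred: 16+0-3=13
Step 10: prey: 1+0-0=1; pred: 13+0-2=11
Step 11: prey: 1+0-0=1; pred: 11+0-2=9
Step 12: prey: 1+0-0=1; pred: 9+0-1=8
Step 13: prey: 1+0-0=1; pred: 8+0-1=7
Step 14: prey: 1+0-0=1; pred: 7+0-1=6
Step 15: prey: 1+0-0=1; pred: 6+0-1=5
No extinction within 15 steps

Answer: 16 both-alive 1 5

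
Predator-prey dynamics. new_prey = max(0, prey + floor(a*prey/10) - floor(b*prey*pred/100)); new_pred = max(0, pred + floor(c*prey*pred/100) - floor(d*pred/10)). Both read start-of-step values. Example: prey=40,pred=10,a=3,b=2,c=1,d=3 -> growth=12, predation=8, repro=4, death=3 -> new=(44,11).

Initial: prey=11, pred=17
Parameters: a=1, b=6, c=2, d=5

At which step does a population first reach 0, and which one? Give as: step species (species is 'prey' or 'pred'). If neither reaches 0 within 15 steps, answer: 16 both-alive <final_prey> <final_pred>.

Step 1: prey: 11+1-11=1; pred: 17+3-8=12
Step 2: prey: 1+0-0=1; pred: 12+0-6=6
Step 3: prey: 1+0-0=1; pred: 6+0-3=3
Step 4: prey: 1+0-0=1; pred: 3+0-1=2
Step 5: prey: 1+0-0=1; pred: 2+0-1=1
Step 6: prey: 1+0-0=1; pred: 1+0-0=1
Steps 7-15: state stable at prey=1, pred=1 (no change)
No extinction within 15 steps

Answer: 16 both-alive 1 1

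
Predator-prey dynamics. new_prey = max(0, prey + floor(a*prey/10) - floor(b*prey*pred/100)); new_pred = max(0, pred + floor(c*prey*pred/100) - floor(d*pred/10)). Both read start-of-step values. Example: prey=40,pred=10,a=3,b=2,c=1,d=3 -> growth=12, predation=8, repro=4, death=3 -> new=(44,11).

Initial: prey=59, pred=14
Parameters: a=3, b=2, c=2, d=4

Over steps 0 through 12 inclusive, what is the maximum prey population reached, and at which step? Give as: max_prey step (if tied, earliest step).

Answer: 60 1

Derivation:
Step 1: prey: 59+17-16=60; pred: 14+16-5=25
Step 2: prey: 60+18-30=48; pred: 25+30-10=45
Step 3: prey: 48+14-43=19; pred: 45+43-18=70
Step 4: prey: 19+5-26=0; pred: 70+26-28=68
Step 5: prey: 0+0-0=0; pred: 68+0-27=41
Step 6: prey: 0+0-0=0; pred: 41+0-16=25
Step 7: prey: 0+0-0=0; pred: 25+0-10=15
Step 8: prey: 0+0-0=0; pred: 15+0-6=9
Step 9: prey: 0+0-0=0; pred: 9+0-3=6
Step 10: prey: 0+0-0=0; pred: 6+0-2=4
Step 11: prey: 0+0-0=0; pred: 4+0-1=3
Step 12: prey: 0+0-0=0; pred: 3+0-1=2
Max prey = 60 at step 1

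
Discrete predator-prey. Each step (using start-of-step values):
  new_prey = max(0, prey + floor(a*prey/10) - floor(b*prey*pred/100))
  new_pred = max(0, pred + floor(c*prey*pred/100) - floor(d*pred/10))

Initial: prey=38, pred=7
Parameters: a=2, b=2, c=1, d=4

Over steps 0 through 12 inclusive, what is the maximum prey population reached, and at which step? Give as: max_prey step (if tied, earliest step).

Step 1: prey: 38+7-5=40; pred: 7+2-2=7
Step 2: prey: 40+8-5=43; pred: 7+2-2=7
Step 3: prey: 43+8-6=45; pred: 7+3-2=8
Step 4: prey: 45+9-7=47; pred: 8+3-3=8
Step 5: prey: 47+9-7=49; pred: 8+3-3=8
Step 6: prey: 49+9-7=51; pred: 8+3-3=8
Step 7: prey: 51+10-8=53; pred: 8+4-3=9
Step 8: prey: 53+10-9=54; pred: 9+4-3=10
Step 9: prey: 54+10-10=54; pred: 10+5-4=11
Step 10: prey: 54+10-11=53; pred: 11+5-4=12
Step 11: prey: 53+10-12=51; pred: 12+6-4=14
Step 12: prey: 51+10-14=47; pred: 14+7-5=16
Max prey = 54 at step 8

Answer: 54 8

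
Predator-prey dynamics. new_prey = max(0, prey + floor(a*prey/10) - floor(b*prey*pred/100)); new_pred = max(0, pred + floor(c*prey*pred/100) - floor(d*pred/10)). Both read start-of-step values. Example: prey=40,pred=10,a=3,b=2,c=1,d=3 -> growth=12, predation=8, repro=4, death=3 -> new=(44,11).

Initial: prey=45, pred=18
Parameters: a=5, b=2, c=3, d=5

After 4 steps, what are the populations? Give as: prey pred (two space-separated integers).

Step 1: prey: 45+22-16=51; pred: 18+24-9=33
Step 2: prey: 51+25-33=43; pred: 33+50-16=67
Step 3: prey: 43+21-57=7; pred: 67+86-33=120
Step 4: prey: 7+3-16=0; pred: 120+25-60=85

Answer: 0 85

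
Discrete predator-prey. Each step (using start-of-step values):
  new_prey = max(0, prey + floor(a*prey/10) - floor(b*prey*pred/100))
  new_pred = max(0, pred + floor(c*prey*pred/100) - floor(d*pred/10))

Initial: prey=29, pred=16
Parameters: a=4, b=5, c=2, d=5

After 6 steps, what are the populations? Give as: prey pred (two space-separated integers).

Answer: 8 2

Derivation:
Step 1: prey: 29+11-23=17; pred: 16+9-8=17
Step 2: prey: 17+6-14=9; pred: 17+5-8=14
Step 3: prey: 9+3-6=6; pred: 14+2-7=9
Step 4: prey: 6+2-2=6; pred: 9+1-4=6
Step 5: prey: 6+2-1=7; pred: 6+0-3=3
Step 6: prey: 7+2-1=8; pred: 3+0-1=2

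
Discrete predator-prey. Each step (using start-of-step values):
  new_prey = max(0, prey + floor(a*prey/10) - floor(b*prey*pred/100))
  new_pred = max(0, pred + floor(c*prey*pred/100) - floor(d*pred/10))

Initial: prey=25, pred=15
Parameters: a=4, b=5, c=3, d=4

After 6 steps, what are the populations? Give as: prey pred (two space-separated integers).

Step 1: prey: 25+10-18=17; pred: 15+11-6=20
Step 2: prey: 17+6-17=6; pred: 20+10-8=22
Step 3: prey: 6+2-6=2; pred: 22+3-8=17
Step 4: prey: 2+0-1=1; pred: 17+1-6=12
Step 5: prey: 1+0-0=1; pred: 12+0-4=8
Step 6: prey: 1+0-0=1; pred: 8+0-3=5

Answer: 1 5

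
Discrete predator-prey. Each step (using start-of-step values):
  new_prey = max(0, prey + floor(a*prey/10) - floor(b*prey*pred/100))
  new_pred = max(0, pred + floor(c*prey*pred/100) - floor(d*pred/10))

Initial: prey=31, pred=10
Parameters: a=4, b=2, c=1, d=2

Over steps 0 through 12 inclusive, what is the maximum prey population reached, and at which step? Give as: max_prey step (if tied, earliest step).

Step 1: prey: 31+12-6=37; pred: 10+3-2=11
Step 2: prey: 37+14-8=43; pred: 11+4-2=13
Step 3: prey: 43+17-11=49; pred: 13+5-2=16
Step 4: prey: 49+19-15=53; pred: 16+7-3=20
Step 5: prey: 53+21-21=53; pred: 20+10-4=26
Step 6: prey: 53+21-27=47; pred: 26+13-5=34
Step 7: prey: 47+18-31=34; pred: 34+15-6=43
Step 8: prey: 34+13-29=18; pred: 43+14-8=49
Step 9: prey: 18+7-17=8; pred: 49+8-9=48
Step 10: prey: 8+3-7=4; pred: 48+3-9=42
Step 11: prey: 4+1-3=2; pred: 42+1-8=35
Step 12: prey: 2+0-1=1; pred: 35+0-7=28
Max prey = 53 at step 4

Answer: 53 4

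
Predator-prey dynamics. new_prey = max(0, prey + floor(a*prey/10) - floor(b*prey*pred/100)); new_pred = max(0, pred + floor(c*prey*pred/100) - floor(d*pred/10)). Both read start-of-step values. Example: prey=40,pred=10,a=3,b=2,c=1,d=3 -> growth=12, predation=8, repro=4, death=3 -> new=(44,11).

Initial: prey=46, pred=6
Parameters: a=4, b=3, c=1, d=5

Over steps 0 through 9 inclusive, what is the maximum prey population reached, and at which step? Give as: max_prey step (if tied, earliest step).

Answer: 131 6

Derivation:
Step 1: prey: 46+18-8=56; pred: 6+2-3=5
Step 2: prey: 56+22-8=70; pred: 5+2-2=5
Step 3: prey: 70+28-10=88; pred: 5+3-2=6
Step 4: prey: 88+35-15=108; pred: 6+5-3=8
Step 5: prey: 108+43-25=126; pred: 8+8-4=12
Step 6: prey: 126+50-45=131; pred: 12+15-6=21
Step 7: prey: 131+52-82=101; pred: 21+27-10=38
Step 8: prey: 101+40-115=26; pred: 38+38-19=57
Step 9: prey: 26+10-44=0; pred: 57+14-28=43
Max prey = 131 at step 6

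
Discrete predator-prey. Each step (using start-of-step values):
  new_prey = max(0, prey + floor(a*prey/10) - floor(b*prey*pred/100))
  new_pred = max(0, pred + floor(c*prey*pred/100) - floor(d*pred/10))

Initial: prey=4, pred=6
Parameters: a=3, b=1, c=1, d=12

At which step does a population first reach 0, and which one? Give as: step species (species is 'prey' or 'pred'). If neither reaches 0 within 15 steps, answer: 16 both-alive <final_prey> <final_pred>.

Step 1: prey: 4+1-0=5; pred: 6+0-7=0
First extinction: pred at step 1

Answer: 1 pred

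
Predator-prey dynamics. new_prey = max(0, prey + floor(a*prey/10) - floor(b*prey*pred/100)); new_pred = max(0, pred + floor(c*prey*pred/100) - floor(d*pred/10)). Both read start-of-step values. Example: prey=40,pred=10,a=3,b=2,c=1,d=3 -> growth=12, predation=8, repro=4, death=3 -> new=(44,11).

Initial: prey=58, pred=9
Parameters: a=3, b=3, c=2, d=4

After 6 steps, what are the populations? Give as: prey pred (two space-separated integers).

Step 1: prey: 58+17-15=60; pred: 9+10-3=16
Step 2: prey: 60+18-28=50; pred: 16+19-6=29
Step 3: prey: 50+15-43=22; pred: 29+29-11=47
Step 4: prey: 22+6-31=0; pred: 47+20-18=49
Step 5: prey: 0+0-0=0; pred: 49+0-19=30
Step 6: prey: 0+0-0=0; pred: 30+0-12=18

Answer: 0 18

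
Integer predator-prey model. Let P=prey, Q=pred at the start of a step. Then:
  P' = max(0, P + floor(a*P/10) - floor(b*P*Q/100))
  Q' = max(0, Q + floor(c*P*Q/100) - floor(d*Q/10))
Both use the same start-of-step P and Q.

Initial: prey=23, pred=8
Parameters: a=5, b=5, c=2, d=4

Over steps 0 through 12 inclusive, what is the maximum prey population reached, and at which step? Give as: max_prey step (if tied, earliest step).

Answer: 28 3

Derivation:
Step 1: prey: 23+11-9=25; pred: 8+3-3=8
Step 2: prey: 25+12-10=27; pred: 8+4-3=9
Step 3: prey: 27+13-12=28; pred: 9+4-3=10
Step 4: prey: 28+14-14=28; pred: 10+5-4=11
Step 5: prey: 28+14-15=27; pred: 11+6-4=13
Step 6: prey: 27+13-17=23; pred: 13+7-5=15
Step 7: prey: 23+11-17=17; pred: 15+6-6=15
Step 8: prey: 17+8-12=13; pred: 15+5-6=14
Step 9: prey: 13+6-9=10; pred: 14+3-5=12
Step 10: prey: 10+5-6=9; pred: 12+2-4=10
Step 11: prey: 9+4-4=9; pred: 10+1-4=7
Step 12: prey: 9+4-3=10; pred: 7+1-2=6
Max prey = 28 at step 3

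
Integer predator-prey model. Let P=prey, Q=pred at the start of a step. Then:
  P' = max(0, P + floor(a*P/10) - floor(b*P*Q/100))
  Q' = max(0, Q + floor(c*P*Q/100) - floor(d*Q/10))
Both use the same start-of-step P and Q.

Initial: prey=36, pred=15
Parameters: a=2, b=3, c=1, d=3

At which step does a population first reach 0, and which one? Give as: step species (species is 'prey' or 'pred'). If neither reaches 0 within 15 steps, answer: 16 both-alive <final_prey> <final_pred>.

Step 1: prey: 36+7-16=27; pred: 15+5-4=16
Step 2: prey: 27+5-12=20; pred: 16+4-4=16
Step 3: prey: 20+4-9=15; pred: 16+3-4=15
Step 4: prey: 15+3-6=12; pred: 15+2-4=13
Step 5: prey: 12+2-4=10; pred: 13+1-3=11
Step 6: prey: 10+2-3=9; pred: 11+1-3=9
Step 7: prey: 9+1-2=8; pred: 9+0-2=7
Step 8: prey: 8+1-1=8; pred: 7+0-2=5
Step 9: prey: 8+1-1=8; pred: 5+0-1=4
Step 10: prey: 8+1-0=9; pred: 4+0-1=3
Step 11: prey: 9+1-0=10; pred: 3+0-0=3
Step 12: prey: 10+2-0=12; pred: 3+0-0=3
Step 13: prey: 12+2-1=13; pred: 3+0-0=3
Step 14: prey: 13+2-1=14; pred: 3+0-0=3
Step 15: prey: 14+2-1=15; pred: 3+0-0=3
No extinction within 15 steps

Answer: 16 both-alive 15 3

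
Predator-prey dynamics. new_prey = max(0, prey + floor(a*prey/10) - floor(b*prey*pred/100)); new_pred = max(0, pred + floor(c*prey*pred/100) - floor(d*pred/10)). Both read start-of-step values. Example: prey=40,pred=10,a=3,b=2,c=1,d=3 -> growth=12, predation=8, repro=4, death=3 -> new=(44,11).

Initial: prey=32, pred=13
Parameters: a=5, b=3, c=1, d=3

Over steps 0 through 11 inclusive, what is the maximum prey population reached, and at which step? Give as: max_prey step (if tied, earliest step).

Step 1: prey: 32+16-12=36; pred: 13+4-3=14
Step 2: prey: 36+18-15=39; pred: 14+5-4=15
Step 3: prey: 39+19-17=41; pred: 15+5-4=16
Step 4: prey: 41+20-19=42; pred: 16+6-4=18
Step 5: prey: 42+21-22=41; pred: 18+7-5=20
Step 6: prey: 41+20-24=37; pred: 20+8-6=22
Step 7: prey: 37+18-24=31; pred: 22+8-6=24
Step 8: prey: 31+15-22=24; pred: 24+7-7=24
Step 9: prey: 24+12-17=19; pred: 24+5-7=22
Step 10: prey: 19+9-12=16; pred: 22+4-6=20
Step 11: prey: 16+8-9=15; pred: 20+3-6=17
Max prey = 42 at step 4

Answer: 42 4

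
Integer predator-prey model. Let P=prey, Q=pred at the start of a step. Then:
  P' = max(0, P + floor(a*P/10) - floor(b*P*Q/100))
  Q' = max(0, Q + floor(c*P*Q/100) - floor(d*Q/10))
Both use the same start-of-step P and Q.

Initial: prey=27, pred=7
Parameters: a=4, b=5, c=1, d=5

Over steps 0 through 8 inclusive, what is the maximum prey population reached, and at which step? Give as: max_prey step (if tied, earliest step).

Answer: 113 8

Derivation:
Step 1: prey: 27+10-9=28; pred: 7+1-3=5
Step 2: prey: 28+11-7=32; pred: 5+1-2=4
Step 3: prey: 32+12-6=38; pred: 4+1-2=3
Step 4: prey: 38+15-5=48; pred: 3+1-1=3
Step 5: prey: 48+19-7=60; pred: 3+1-1=3
Step 6: prey: 60+24-9=75; pred: 3+1-1=3
Step 7: prey: 75+30-11=94; pred: 3+2-1=4
Step 8: prey: 94+37-18=113; pred: 4+3-2=5
Max prey = 113 at step 8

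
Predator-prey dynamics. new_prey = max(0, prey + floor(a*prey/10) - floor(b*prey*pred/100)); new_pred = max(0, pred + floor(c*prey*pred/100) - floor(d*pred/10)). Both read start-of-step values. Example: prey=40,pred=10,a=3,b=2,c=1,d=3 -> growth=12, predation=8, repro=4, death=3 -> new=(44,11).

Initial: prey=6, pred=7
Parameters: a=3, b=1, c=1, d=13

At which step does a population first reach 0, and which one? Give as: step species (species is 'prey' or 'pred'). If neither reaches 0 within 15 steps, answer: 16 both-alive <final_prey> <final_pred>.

Step 1: prey: 6+1-0=7; pred: 7+0-9=0
First extinction: pred at step 1

Answer: 1 pred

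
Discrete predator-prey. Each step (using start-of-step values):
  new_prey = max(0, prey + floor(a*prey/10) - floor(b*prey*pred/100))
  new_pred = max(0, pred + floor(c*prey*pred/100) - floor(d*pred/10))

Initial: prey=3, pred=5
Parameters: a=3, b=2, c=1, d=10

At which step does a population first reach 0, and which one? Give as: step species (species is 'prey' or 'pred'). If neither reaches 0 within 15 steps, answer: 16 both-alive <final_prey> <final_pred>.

Step 1: prey: 3+0-0=3; pred: 5+0-5=0
First extinction: pred at step 1

Answer: 1 pred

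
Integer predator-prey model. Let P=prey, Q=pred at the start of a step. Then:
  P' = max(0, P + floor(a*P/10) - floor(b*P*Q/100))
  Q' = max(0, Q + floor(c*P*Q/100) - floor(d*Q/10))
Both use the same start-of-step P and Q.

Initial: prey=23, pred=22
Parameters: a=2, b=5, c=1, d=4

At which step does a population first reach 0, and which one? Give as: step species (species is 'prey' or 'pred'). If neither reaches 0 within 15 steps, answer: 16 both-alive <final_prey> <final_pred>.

Answer: 16 both-alive 1 2

Derivation:
Step 1: prey: 23+4-25=2; pred: 22+5-8=19
Step 2: prey: 2+0-1=1; pred: 19+0-7=12
Step 3: prey: 1+0-0=1; pred: 12+0-4=8
Step 4: prey: 1+0-0=1; pred: 8+0-3=5
Step 5: prey: 1+0-0=1; pred: 5+0-2=3
Step 6: prey: 1+0-0=1; pred: 3+0-1=2
Step 7: prey: 1+0-0=1; pred: 2+0-0=2
Steps 8-15: state stable at prey=1, pred=2 (no change)
No extinction within 15 steps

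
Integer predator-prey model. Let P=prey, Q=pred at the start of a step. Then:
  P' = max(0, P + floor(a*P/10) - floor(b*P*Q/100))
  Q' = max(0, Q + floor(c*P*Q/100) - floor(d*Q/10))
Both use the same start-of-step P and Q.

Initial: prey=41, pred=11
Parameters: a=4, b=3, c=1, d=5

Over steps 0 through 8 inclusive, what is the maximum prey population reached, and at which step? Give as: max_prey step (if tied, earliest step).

Step 1: prey: 41+16-13=44; pred: 11+4-5=10
Step 2: prey: 44+17-13=48; pred: 10+4-5=9
Step 3: prey: 48+19-12=55; pred: 9+4-4=9
Step 4: prey: 55+22-14=63; pred: 9+4-4=9
Step 5: prey: 63+25-17=71; pred: 9+5-4=10
Step 6: prey: 71+28-21=78; pred: 10+7-5=12
Step 7: prey: 78+31-28=81; pred: 12+9-6=15
Step 8: prey: 81+32-36=77; pred: 15+12-7=20
Max prey = 81 at step 7

Answer: 81 7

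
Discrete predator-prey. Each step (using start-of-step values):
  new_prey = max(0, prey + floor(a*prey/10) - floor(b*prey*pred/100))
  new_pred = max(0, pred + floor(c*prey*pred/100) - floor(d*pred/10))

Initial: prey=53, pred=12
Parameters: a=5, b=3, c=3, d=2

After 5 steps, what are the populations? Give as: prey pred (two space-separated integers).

Step 1: prey: 53+26-19=60; pred: 12+19-2=29
Step 2: prey: 60+30-52=38; pred: 29+52-5=76
Step 3: prey: 38+19-86=0; pred: 76+86-15=147
Step 4: prey: 0+0-0=0; pred: 147+0-29=118
Step 5: prey: 0+0-0=0; pred: 118+0-23=95

Answer: 0 95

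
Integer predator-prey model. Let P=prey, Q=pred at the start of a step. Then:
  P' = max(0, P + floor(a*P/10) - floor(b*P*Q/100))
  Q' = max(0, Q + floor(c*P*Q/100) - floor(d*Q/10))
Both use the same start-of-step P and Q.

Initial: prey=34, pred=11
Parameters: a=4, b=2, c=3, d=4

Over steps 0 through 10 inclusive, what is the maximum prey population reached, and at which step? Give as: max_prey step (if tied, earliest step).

Answer: 42 2

Derivation:
Step 1: prey: 34+13-7=40; pred: 11+11-4=18
Step 2: prey: 40+16-14=42; pred: 18+21-7=32
Step 3: prey: 42+16-26=32; pred: 32+40-12=60
Step 4: prey: 32+12-38=6; pred: 60+57-24=93
Step 5: prey: 6+2-11=0; pred: 93+16-37=72
Step 6: prey: 0+0-0=0; pred: 72+0-28=44
Step 7: prey: 0+0-0=0; pred: 44+0-17=27
Step 8: prey: 0+0-0=0; pred: 27+0-10=17
Step 9: prey: 0+0-0=0; pred: 17+0-6=11
Step 10: prey: 0+0-0=0; pred: 11+0-4=7
Max prey = 42 at step 2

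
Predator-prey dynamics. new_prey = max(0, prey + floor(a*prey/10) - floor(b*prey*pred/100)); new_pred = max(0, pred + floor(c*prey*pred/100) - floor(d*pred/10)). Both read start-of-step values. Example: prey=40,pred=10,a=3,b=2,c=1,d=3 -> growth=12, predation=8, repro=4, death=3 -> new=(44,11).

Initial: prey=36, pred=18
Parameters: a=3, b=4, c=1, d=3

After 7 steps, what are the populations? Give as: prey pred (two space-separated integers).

Answer: 5 4

Derivation:
Step 1: prey: 36+10-25=21; pred: 18+6-5=19
Step 2: prey: 21+6-15=12; pred: 19+3-5=17
Step 3: prey: 12+3-8=7; pred: 17+2-5=14
Step 4: prey: 7+2-3=6; pred: 14+0-4=10
Step 5: prey: 6+1-2=5; pred: 10+0-3=7
Step 6: prey: 5+1-1=5; pred: 7+0-2=5
Step 7: prey: 5+1-1=5; pred: 5+0-1=4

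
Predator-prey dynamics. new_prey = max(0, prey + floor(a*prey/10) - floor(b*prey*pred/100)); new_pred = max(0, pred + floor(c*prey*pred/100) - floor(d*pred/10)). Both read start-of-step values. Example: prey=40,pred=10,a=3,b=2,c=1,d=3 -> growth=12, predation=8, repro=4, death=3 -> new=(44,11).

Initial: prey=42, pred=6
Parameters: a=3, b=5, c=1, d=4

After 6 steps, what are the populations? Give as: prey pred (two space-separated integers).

Step 1: prey: 42+12-12=42; pred: 6+2-2=6
Step 2: prey: 42+12-12=42; pred: 6+2-2=6
Step 3: prey: 42+12-12=42; pred: 6+2-2=6
Step 4: prey: 42+12-12=42; pred: 6+2-2=6
Step 5: prey: 42+12-12=42; pred: 6+2-2=6
Step 6: prey: 42+12-12=42; pred: 6+2-2=6

Answer: 42 6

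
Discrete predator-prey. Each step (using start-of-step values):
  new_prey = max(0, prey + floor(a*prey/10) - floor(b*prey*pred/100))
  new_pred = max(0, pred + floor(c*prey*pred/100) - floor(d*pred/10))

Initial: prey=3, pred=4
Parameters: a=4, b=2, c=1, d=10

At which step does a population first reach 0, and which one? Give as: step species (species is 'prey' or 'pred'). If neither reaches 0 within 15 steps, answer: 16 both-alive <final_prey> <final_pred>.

Step 1: prey: 3+1-0=4; pred: 4+0-4=0
First extinction: pred at step 1

Answer: 1 pred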